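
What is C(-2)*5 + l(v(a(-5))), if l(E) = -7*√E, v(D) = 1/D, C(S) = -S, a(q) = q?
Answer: 10 - 7*I*√5/5 ≈ 10.0 - 3.1305*I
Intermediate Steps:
C(-2)*5 + l(v(a(-5))) = -1*(-2)*5 - 7*I*√5/5 = 2*5 - 7*I*√5/5 = 10 - 7*I*√5/5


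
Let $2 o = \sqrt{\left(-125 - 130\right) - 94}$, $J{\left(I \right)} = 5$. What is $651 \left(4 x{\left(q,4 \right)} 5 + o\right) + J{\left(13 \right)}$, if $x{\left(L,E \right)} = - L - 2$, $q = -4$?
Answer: $26045 + \frac{651 i \sqrt{349}}{2} \approx 26045.0 + 6080.8 i$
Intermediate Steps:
$x{\left(L,E \right)} = -2 - L$
$o = \frac{i \sqrt{349}}{2}$ ($o = \frac{\sqrt{\left(-125 - 130\right) - 94}}{2} = \frac{\sqrt{-255 - 94}}{2} = \frac{\sqrt{-349}}{2} = \frac{i \sqrt{349}}{2} \approx 9.3408 i$)
$651 \left(4 x{\left(q,4 \right)} 5 + o\right) + J{\left(13 \right)} = 651 \left(4 \left(-2 - -4\right) 5 + \frac{i \sqrt{349}}{2}\right) + 5 = 651 \left(4 \left(-2 + 4\right) 5 + \frac{i \sqrt{349}}{2}\right) + 5 = 651 \left(4 \cdot 2 \cdot 5 + \frac{i \sqrt{349}}{2}\right) + 5 = 651 \left(8 \cdot 5 + \frac{i \sqrt{349}}{2}\right) + 5 = 651 \left(40 + \frac{i \sqrt{349}}{2}\right) + 5 = \left(26040 + \frac{651 i \sqrt{349}}{2}\right) + 5 = 26045 + \frac{651 i \sqrt{349}}{2}$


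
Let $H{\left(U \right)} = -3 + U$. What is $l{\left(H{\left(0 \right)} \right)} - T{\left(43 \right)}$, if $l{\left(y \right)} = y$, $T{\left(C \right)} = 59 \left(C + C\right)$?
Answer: $-5077$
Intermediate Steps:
$T{\left(C \right)} = 118 C$ ($T{\left(C \right)} = 59 \cdot 2 C = 118 C$)
$l{\left(H{\left(0 \right)} \right)} - T{\left(43 \right)} = \left(-3 + 0\right) - 118 \cdot 43 = -3 - 5074 = -5077$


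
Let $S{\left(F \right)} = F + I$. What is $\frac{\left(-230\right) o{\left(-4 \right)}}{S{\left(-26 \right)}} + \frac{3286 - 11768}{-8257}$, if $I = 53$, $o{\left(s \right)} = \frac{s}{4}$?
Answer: $\frac{2128124}{222939} \approx 9.5458$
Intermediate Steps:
$o{\left(s \right)} = \frac{s}{4}$ ($o{\left(s \right)} = s \frac{1}{4} = \frac{s}{4}$)
$S{\left(F \right)} = 53 + F$ ($S{\left(F \right)} = F + 53 = 53 + F$)
$\frac{\left(-230\right) o{\left(-4 \right)}}{S{\left(-26 \right)}} + \frac{3286 - 11768}{-8257} = \frac{\left(-230\right) \frac{1}{4} \left(-4\right)}{53 - 26} + \frac{3286 - 11768}{-8257} = \frac{\left(-230\right) \left(-1\right)}{27} + \left(3286 - 11768\right) \left(- \frac{1}{8257}\right) = 230 \cdot \frac{1}{27} - - \frac{8482}{8257} = \frac{230}{27} + \frac{8482}{8257} = \frac{2128124}{222939}$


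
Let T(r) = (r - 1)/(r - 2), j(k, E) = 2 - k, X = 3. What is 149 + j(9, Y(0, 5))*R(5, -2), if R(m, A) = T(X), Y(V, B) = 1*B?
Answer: 135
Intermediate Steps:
Y(V, B) = B
T(r) = (-1 + r)/(-2 + r)
R(m, A) = 2 (R(m, A) = (-1 + 3)/(-2 + 3) = 2/1 = 1*2 = 2)
149 + j(9, Y(0, 5))*R(5, -2) = 149 + (2 - 1*9)*2 = 149 + (2 - 9)*2 = 149 - 7*2 = 149 - 14 = 135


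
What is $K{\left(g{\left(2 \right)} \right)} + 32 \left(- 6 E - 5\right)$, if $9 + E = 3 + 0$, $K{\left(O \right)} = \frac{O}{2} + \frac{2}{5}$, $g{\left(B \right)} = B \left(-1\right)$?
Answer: $\frac{4957}{5} \approx 991.4$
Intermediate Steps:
$g{\left(B \right)} = - B$
$K{\left(O \right)} = \frac{2}{5} + \frac{O}{2}$ ($K{\left(O \right)} = O \frac{1}{2} + 2 \cdot \frac{1}{5} = \frac{O}{2} + \frac{2}{5} = \frac{2}{5} + \frac{O}{2}$)
$E = -6$ ($E = -9 + \left(3 + 0\right) = -9 + 3 = -6$)
$K{\left(g{\left(2 \right)} \right)} + 32 \left(- 6 E - 5\right) = \left(\frac{2}{5} + \frac{\left(-1\right) 2}{2}\right) + 32 \left(\left(-6\right) \left(-6\right) - 5\right) = \left(\frac{2}{5} + \frac{1}{2} \left(-2\right)\right) + 32 \left(36 - 5\right) = \left(\frac{2}{5} - 1\right) + 32 \cdot 31 = - \frac{3}{5} + 992 = \frac{4957}{5}$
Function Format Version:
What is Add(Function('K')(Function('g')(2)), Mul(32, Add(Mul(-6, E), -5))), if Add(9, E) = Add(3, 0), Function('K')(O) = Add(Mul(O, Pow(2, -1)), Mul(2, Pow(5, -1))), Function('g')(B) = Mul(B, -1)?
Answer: Rational(4957, 5) ≈ 991.40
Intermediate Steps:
Function('g')(B) = Mul(-1, B)
Function('K')(O) = Add(Rational(2, 5), Mul(Rational(1, 2), O)) (Function('K')(O) = Add(Mul(O, Rational(1, 2)), Mul(2, Rational(1, 5))) = Add(Mul(Rational(1, 2), O), Rational(2, 5)) = Add(Rational(2, 5), Mul(Rational(1, 2), O)))
E = -6 (E = Add(-9, Add(3, 0)) = Add(-9, 3) = -6)
Add(Function('K')(Function('g')(2)), Mul(32, Add(Mul(-6, E), -5))) = Add(Add(Rational(2, 5), Mul(Rational(1, 2), Mul(-1, 2))), Mul(32, Add(Mul(-6, -6), -5))) = Add(Add(Rational(2, 5), Mul(Rational(1, 2), -2)), Mul(32, Add(36, -5))) = Add(Add(Rational(2, 5), -1), Mul(32, 31)) = Add(Rational(-3, 5), 992) = Rational(4957, 5)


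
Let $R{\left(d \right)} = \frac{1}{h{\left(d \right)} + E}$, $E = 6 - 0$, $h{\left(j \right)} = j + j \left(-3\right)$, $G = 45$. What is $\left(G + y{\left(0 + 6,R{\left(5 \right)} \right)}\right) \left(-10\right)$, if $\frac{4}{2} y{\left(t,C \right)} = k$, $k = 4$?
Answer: $-470$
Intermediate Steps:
$h{\left(j \right)} = - 2 j$ ($h{\left(j \right)} = j - 3 j = - 2 j$)
$E = 6$ ($E = 6 + 0 = 6$)
$R{\left(d \right)} = \frac{1}{6 - 2 d}$ ($R{\left(d \right)} = \frac{1}{- 2 d + 6} = \frac{1}{6 - 2 d}$)
$y{\left(t,C \right)} = 2$ ($y{\left(t,C \right)} = \frac{1}{2} \cdot 4 = 2$)
$\left(G + y{\left(0 + 6,R{\left(5 \right)} \right)}\right) \left(-10\right) = \left(45 + 2\right) \left(-10\right) = 47 \left(-10\right) = -470$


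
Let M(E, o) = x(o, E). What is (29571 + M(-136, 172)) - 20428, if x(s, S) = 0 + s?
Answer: 9315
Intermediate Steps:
x(s, S) = s
M(E, o) = o
(29571 + M(-136, 172)) - 20428 = (29571 + 172) - 20428 = 29743 - 20428 = 9315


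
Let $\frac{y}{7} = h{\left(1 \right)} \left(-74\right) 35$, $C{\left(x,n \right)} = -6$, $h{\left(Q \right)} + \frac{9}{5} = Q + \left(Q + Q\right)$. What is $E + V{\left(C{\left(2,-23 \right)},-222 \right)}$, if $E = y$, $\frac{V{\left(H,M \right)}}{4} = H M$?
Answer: $-16428$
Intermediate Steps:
$h{\left(Q \right)} = - \frac{9}{5} + 3 Q$ ($h{\left(Q \right)} = - \frac{9}{5} + \left(Q + \left(Q + Q\right)\right) = - \frac{9}{5} + \left(Q + 2 Q\right) = - \frac{9}{5} + 3 Q$)
$V{\left(H,M \right)} = 4 H M$
$y = -21756$ ($y = 7 \left(- \frac{9}{5} + 3 \cdot 1\right) \left(-74\right) 35 = 7 \left(- \frac{9}{5} + 3\right) \left(-74\right) 35 = 7 \cdot \frac{6}{5} \left(-74\right) 35 = 7 \left(\left(- \frac{444}{5}\right) 35\right) = 7 \left(-3108\right) = -21756$)
$E = -21756$
$E + V{\left(C{\left(2,-23 \right)},-222 \right)} = -21756 + 4 \left(-6\right) \left(-222\right) = -21756 + 5328 = -16428$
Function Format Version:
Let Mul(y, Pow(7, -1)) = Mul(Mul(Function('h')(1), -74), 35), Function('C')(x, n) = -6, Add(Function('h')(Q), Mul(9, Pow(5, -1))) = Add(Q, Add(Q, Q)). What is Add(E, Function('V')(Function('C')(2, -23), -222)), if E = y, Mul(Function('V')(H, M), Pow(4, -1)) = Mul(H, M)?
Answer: -16428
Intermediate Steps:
Function('h')(Q) = Add(Rational(-9, 5), Mul(3, Q)) (Function('h')(Q) = Add(Rational(-9, 5), Add(Q, Add(Q, Q))) = Add(Rational(-9, 5), Add(Q, Mul(2, Q))) = Add(Rational(-9, 5), Mul(3, Q)))
Function('V')(H, M) = Mul(4, H, M) (Function('V')(H, M) = Mul(4, Mul(H, M)) = Mul(4, H, M))
y = -21756 (y = Mul(7, Mul(Mul(Add(Rational(-9, 5), Mul(3, 1)), -74), 35)) = Mul(7, Mul(Mul(Add(Rational(-9, 5), 3), -74), 35)) = Mul(7, Mul(Mul(Rational(6, 5), -74), 35)) = Mul(7, Mul(Rational(-444, 5), 35)) = Mul(7, -3108) = -21756)
E = -21756
Add(E, Function('V')(Function('C')(2, -23), -222)) = Add(-21756, Mul(4, -6, -222)) = Add(-21756, 5328) = -16428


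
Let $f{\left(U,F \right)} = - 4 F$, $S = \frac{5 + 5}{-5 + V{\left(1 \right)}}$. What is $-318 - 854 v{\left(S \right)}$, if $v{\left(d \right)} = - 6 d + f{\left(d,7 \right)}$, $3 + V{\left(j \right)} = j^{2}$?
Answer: $16274$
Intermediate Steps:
$V{\left(j \right)} = -3 + j^{2}$
$S = - \frac{10}{7}$ ($S = \frac{5 + 5}{-5 - \left(3 - 1^{2}\right)} = \frac{10}{-5 + \left(-3 + 1\right)} = \frac{10}{-5 - 2} = \frac{10}{-7} = 10 \left(- \frac{1}{7}\right) = - \frac{10}{7} \approx -1.4286$)
$v{\left(d \right)} = -28 - 6 d$ ($v{\left(d \right)} = - 6 d - 28 = -28 - 6 d$)
$-318 - 854 v{\left(S \right)} = -318 - 854 \left(-28 - - \frac{60}{7}\right) = -318 - 854 \left(-28 + \frac{60}{7}\right) = -318 - -16592 = -318 + 16592 = 16274$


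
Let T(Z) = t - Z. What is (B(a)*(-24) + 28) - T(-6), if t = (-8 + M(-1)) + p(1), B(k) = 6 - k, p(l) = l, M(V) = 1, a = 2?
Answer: -68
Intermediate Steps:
t = -6 (t = (-8 + 1) + 1 = -7 + 1 = -6)
T(Z) = -6 - Z
(B(a)*(-24) + 28) - T(-6) = ((6 - 1*2)*(-24) + 28) - (-6 - 1*(-6)) = ((6 - 2)*(-24) + 28) - (-6 + 6) = (4*(-24) + 28) - 1*0 = (-96 + 28) + 0 = -68 + 0 = -68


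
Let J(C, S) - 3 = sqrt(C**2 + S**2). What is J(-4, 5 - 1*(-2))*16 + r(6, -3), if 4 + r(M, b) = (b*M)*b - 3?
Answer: 95 + 16*sqrt(65) ≈ 224.00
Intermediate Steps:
J(C, S) = 3 + sqrt(C**2 + S**2)
r(M, b) = -7 + M*b**2 (r(M, b) = -4 + ((b*M)*b - 3) = -4 + ((M*b)*b - 3) = -4 + (M*b**2 - 3) = -4 + (-3 + M*b**2) = -7 + M*b**2)
J(-4, 5 - 1*(-2))*16 + r(6, -3) = (3 + sqrt((-4)**2 + (5 - 1*(-2))**2))*16 + (-7 + 6*(-3)**2) = (3 + sqrt(16 + (5 + 2)**2))*16 + (-7 + 6*9) = (3 + sqrt(16 + 7**2))*16 + (-7 + 54) = (3 + sqrt(16 + 49))*16 + 47 = (3 + sqrt(65))*16 + 47 = (48 + 16*sqrt(65)) + 47 = 95 + 16*sqrt(65)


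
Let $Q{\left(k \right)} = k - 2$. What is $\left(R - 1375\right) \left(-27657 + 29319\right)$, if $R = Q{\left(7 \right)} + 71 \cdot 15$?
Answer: $-506910$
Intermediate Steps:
$Q{\left(k \right)} = -2 + k$
$R = 1070$ ($R = \left(-2 + 7\right) + 71 \cdot 15 = 5 + 1065 = 1070$)
$\left(R - 1375\right) \left(-27657 + 29319\right) = \left(1070 - 1375\right) \left(-27657 + 29319\right) = \left(-305\right) 1662 = -506910$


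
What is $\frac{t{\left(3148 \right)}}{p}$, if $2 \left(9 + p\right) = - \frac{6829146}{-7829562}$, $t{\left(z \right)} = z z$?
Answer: $- \frac{25863402594016}{22350495} \approx -1.1572 \cdot 10^{6}$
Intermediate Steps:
$t{\left(z \right)} = z^{2}$
$p = - \frac{22350495}{2609854}$ ($p = -9 + \frac{\left(-6829146\right) \frac{1}{-7829562}}{2} = -9 + \frac{\left(-6829146\right) \left(- \frac{1}{7829562}\right)}{2} = -9 + \frac{1}{2} \cdot \frac{1138191}{1304927} = -9 + \frac{1138191}{2609854} = - \frac{22350495}{2609854} \approx -8.5639$)
$\frac{t{\left(3148 \right)}}{p} = \frac{3148^{2}}{- \frac{22350495}{2609854}} = 9909904 \left(- \frac{2609854}{22350495}\right) = - \frac{25863402594016}{22350495}$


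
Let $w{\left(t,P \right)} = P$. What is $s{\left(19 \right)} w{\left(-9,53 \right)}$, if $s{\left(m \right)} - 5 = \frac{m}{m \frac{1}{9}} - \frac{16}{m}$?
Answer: $\frac{13250}{19} \approx 697.37$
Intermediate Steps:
$s{\left(m \right)} = 14 - \frac{16}{m}$ ($s{\left(m \right)} = 5 + \left(\frac{m}{m \frac{1}{9}} - \frac{16}{m}\right) = 5 - \left(\frac{16}{m} - \frac{m}{\frac{1}{9} m}\right) = 5 + \left(m \frac{9}{m} - \frac{16}{m}\right) = 5 + \left(9 - \frac{16}{m}\right) = 14 - \frac{16}{m}$)
$s{\left(19 \right)} w{\left(-9,53 \right)} = \left(14 - \frac{16}{19}\right) 53 = \frac{250}{19} \cdot 53 = \frac{13250}{19}$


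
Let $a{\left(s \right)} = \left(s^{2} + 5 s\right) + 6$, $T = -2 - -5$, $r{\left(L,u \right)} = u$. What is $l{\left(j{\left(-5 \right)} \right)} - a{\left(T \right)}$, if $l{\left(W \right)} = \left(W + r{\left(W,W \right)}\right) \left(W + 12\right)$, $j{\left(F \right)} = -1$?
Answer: $-52$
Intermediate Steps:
$T = 3$ ($T = -2 + 5 = 3$)
$a{\left(s \right)} = 6 + s^{2} + 5 s$
$l{\left(W \right)} = 2 W \left(12 + W\right)$ ($l{\left(W \right)} = \left(W + W\right) \left(W + 12\right) = 2 W \left(12 + W\right)$)
$l{\left(j{\left(-5 \right)} \right)} - a{\left(T \right)} = 2 \left(-1\right) \left(12 - 1\right) - \left(6 + 3^{2} + 5 \cdot 3\right) = 2 \left(-1\right) 11 - \left(6 + 9 + 15\right) = -22 - 30 = -52$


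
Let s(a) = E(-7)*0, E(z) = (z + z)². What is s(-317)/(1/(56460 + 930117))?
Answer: 0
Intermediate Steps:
E(z) = 4*z² (E(z) = (2*z)² = 4*z²)
s(a) = 0 (s(a) = (4*(-7)²)*0 = (4*49)*0 = 196*0 = 0)
s(-317)/(1/(56460 + 930117)) = 0/(1/(56460 + 930117)) = 0/(1/986577) = 0*986577 = 0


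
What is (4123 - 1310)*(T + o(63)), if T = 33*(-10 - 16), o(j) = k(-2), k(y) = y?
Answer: -2419180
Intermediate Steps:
o(j) = -2
T = -858 (T = 33*(-26) = -858)
(4123 - 1310)*(T + o(63)) = (4123 - 1310)*(-858 - 2) = 2813*(-860) = -2419180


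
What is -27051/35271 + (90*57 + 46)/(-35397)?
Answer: -126676327/138720843 ≈ -0.91317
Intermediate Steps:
-27051/35271 + (90*57 + 46)/(-35397) = -27051*1/35271 + (5130 + 46)*(-1/35397) = -9017/11757 + 5176*(-1/35397) = -9017/11757 - 5176/35397 = -126676327/138720843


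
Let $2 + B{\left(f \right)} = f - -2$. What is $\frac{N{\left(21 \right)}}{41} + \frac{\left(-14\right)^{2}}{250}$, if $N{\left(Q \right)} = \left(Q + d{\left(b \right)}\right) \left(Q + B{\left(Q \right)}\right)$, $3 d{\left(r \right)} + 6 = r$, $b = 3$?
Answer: $\frac{109018}{5125} \approx 21.272$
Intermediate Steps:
$d{\left(r \right)} = -2 + \frac{r}{3}$
$B{\left(f \right)} = f$ ($B{\left(f \right)} = -2 + \left(f - -2\right) = -2 + \left(f + 2\right) = -2 + \left(2 + f\right) = f$)
$N{\left(Q \right)} = 2 Q \left(-1 + Q\right)$ ($N{\left(Q \right)} = \left(Q + \left(-2 + \frac{1}{3} \cdot 3\right)\right) \left(Q + Q\right) = \left(Q + \left(-2 + 1\right)\right) 2 Q = \left(Q - 1\right) 2 Q = \left(-1 + Q\right) 2 Q = 2 Q \left(-1 + Q\right)$)
$\frac{N{\left(21 \right)}}{41} + \frac{\left(-14\right)^{2}}{250} = \frac{2 \cdot 21 \left(-1 + 21\right)}{41} + \frac{\left(-14\right)^{2}}{250} = 2 \cdot 21 \cdot 20 \cdot \frac{1}{41} + 196 \cdot \frac{1}{250} = 840 \cdot \frac{1}{41} + \frac{98}{125} = \frac{840}{41} + \frac{98}{125} = \frac{109018}{5125}$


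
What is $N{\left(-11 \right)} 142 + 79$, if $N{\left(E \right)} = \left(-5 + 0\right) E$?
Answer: $7889$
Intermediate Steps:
$N{\left(E \right)} = - 5 E$
$N{\left(-11 \right)} 142 + 79 = \left(-5\right) \left(-11\right) 142 + 79 = 55 \cdot 142 + 79 = 7810 + 79 = 7889$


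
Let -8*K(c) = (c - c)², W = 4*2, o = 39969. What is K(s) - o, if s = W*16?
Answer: -39969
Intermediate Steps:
W = 8
s = 128 (s = 8*16 = 128)
K(c) = 0 (K(c) = -(c - c)²/8 = -⅛*0² = -⅛*0 = 0)
K(s) - o = 0 - 1*39969 = 0 - 39969 = -39969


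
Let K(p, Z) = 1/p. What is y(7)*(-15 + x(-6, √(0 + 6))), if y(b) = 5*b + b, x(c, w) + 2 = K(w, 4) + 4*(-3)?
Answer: -1218 + 7*√6 ≈ -1200.9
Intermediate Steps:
x(c, w) = -14 + 1/w (x(c, w) = -2 + (1/w + 4*(-3)) = -2 + (1/w - 12) = -2 + (-12 + 1/w) = -14 + 1/w)
y(b) = 6*b
y(7)*(-15 + x(-6, √(0 + 6))) = (6*7)*(-15 + (-14 + 1/(√(0 + 6)))) = 42*(-15 + (-14 + 1/(√6))) = 42*(-15 + (-14 + √6/6)) = 42*(-29 + √6/6) = -1218 + 7*√6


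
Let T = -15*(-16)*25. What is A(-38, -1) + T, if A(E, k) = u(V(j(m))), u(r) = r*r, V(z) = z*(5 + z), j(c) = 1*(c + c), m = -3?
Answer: 6036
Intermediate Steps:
j(c) = 2*c (j(c) = 1*(2*c) = 2*c)
T = 6000 (T = 240*25 = 6000)
u(r) = r**2
A(E, k) = 36 (A(E, k) = ((2*(-3))*(5 + 2*(-3)))**2 = (-6*(5 - 6))**2 = (-6*(-1))**2 = 6**2 = 36)
A(-38, -1) + T = 36 + 6000 = 6036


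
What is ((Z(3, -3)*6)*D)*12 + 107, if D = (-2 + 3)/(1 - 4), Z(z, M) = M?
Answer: 179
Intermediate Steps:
D = -⅓ (D = 1/(-3) = 1*(-⅓) = -⅓ ≈ -0.33333)
((Z(3, -3)*6)*D)*12 + 107 = (-3*6*(-⅓))*12 + 107 = -18*(-⅓)*12 + 107 = 6*12 + 107 = 72 + 107 = 179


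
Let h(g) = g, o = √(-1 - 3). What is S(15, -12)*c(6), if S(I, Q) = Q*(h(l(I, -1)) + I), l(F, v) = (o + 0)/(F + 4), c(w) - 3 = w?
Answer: -1620 - 216*I/19 ≈ -1620.0 - 11.368*I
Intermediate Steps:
o = 2*I (o = √(-4) = 2*I ≈ 2.0*I)
c(w) = 3 + w
l(F, v) = 2*I/(4 + F) (l(F, v) = (2*I + 0)/(F + 4) = (2*I)/(4 + F) = 2*I/(4 + F))
S(I, Q) = Q*(I + 2*I/(4 + I)) (S(I, Q) = Q*(2*I/(4 + I) + I) = Q*(I + 2*I/(4 + I)))
S(15, -12)*c(6) = (-12*(2*I + 15*(4 + 15))/(4 + 15))*(3 + 6) = -12*(2*I + 15*19)/19*9 = -12*1/19*(2*I + 285)*9 = -12*1/19*(285 + 2*I)*9 = (-180 - 24*I/19)*9 = -1620 - 216*I/19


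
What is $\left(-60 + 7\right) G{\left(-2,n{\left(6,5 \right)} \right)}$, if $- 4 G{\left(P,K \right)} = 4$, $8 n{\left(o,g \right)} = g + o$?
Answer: $53$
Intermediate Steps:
$n{\left(o,g \right)} = \frac{g}{8} + \frac{o}{8}$ ($n{\left(o,g \right)} = \frac{g + o}{8} = \frac{g}{8} + \frac{o}{8}$)
$G{\left(P,K \right)} = -1$ ($G{\left(P,K \right)} = \left(- \frac{1}{4}\right) 4 = -1$)
$\left(-60 + 7\right) G{\left(-2,n{\left(6,5 \right)} \right)} = \left(-60 + 7\right) \left(-1\right) = \left(-53\right) \left(-1\right) = 53$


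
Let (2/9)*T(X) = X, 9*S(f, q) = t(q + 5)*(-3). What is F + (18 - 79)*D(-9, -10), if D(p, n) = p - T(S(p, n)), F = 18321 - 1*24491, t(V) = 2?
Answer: -5804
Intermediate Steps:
S(f, q) = -⅔ (S(f, q) = (2*(-3))/9 = (⅑)*(-6) = -⅔)
F = -6170 (F = 18321 - 24491 = -6170)
T(X) = 9*X/2
D(p, n) = 3 + p (D(p, n) = p - 9*(-2)/(2*3) = p - 1*(-3) = p + 3 = 3 + p)
F + (18 - 79)*D(-9, -10) = -6170 + (18 - 79)*(3 - 9) = -6170 - 61*(-6) = -6170 + 366 = -5804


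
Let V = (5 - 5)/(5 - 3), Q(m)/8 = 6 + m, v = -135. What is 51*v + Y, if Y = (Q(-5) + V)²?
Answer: -6821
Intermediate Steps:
Q(m) = 48 + 8*m (Q(m) = 8*(6 + m) = 48 + 8*m)
V = 0 (V = 0/2 = 0*(½) = 0)
Y = 64 (Y = ((48 + 8*(-5)) + 0)² = ((48 - 40) + 0)² = (8 + 0)² = 8² = 64)
51*v + Y = 51*(-135) + 64 = -6885 + 64 = -6821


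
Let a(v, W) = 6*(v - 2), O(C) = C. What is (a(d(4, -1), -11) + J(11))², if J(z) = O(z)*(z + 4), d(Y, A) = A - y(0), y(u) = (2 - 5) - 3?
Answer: 33489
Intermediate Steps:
y(u) = -6 (y(u) = -3 - 3 = -6)
d(Y, A) = 6 + A (d(Y, A) = A - 1*(-6) = A + 6 = 6 + A)
a(v, W) = -12 + 6*v (a(v, W) = 6*(-2 + v) = -12 + 6*v)
J(z) = z*(4 + z) (J(z) = z*(z + 4) = z*(4 + z))
(a(d(4, -1), -11) + J(11))² = ((-12 + 6*(6 - 1)) + 11*(4 + 11))² = ((-12 + 6*5) + 11*15)² = ((-12 + 30) + 165)² = (18 + 165)² = 183² = 33489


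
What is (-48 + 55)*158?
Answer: 1106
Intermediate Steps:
(-48 + 55)*158 = 7*158 = 1106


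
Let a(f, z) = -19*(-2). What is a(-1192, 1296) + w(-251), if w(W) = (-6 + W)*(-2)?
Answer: 552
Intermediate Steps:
a(f, z) = 38
w(W) = 12 - 2*W
a(-1192, 1296) + w(-251) = 38 + (12 - 2*(-251)) = 38 + (12 + 502) = 38 + 514 = 552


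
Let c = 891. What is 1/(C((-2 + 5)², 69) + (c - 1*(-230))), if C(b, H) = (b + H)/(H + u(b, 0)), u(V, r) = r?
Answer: 23/25809 ≈ 0.00089116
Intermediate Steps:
C(b, H) = (H + b)/H (C(b, H) = (b + H)/(H + 0) = (H + b)/H)
1/(C((-2 + 5)², 69) + (c - 1*(-230))) = 1/((69 + (-2 + 5)²)/69 + (891 - 1*(-230))) = 1/((69 + 3²)/69 + (891 + 230)) = 1/((69 + 9)/69 + 1121) = 1/((1/69)*78 + 1121) = 1/(26/23 + 1121) = 1/(25809/23) = 23/25809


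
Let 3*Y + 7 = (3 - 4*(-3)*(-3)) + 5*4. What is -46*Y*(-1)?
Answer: -920/3 ≈ -306.67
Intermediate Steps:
Y = -20/3 (Y = -7/3 + ((3 - 4*(-3)*(-3)) + 5*4)/3 = -7/3 + ((3 + 12*(-3)) + 20)/3 = -7/3 + ((3 - 36) + 20)/3 = -7/3 + (-33 + 20)/3 = -7/3 + (⅓)*(-13) = -7/3 - 13/3 = -20/3 ≈ -6.6667)
-46*Y*(-1) = -46*(-20/3)*(-1) = (920/3)*(-1) = -920/3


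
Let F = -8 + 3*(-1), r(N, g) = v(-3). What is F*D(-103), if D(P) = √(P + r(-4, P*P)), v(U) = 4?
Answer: -33*I*√11 ≈ -109.45*I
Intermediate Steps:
r(N, g) = 4
D(P) = √(4 + P) (D(P) = √(P + 4) = √(4 + P))
F = -11 (F = -8 - 3 = -11)
F*D(-103) = -11*√(4 - 103) = -33*I*√11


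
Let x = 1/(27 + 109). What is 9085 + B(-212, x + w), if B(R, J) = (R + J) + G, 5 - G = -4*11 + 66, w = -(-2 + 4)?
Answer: 1204145/136 ≈ 8854.0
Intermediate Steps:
x = 1/136 ≈ 0.0073529
w = -2 (w = -1*2 = -2)
G = -17 (G = 5 - (-4*11 + 66) = 5 - (-44 + 66) = 5 - 1*22 = 5 - 22 = -17)
B(R, J) = -17 + J + R (B(R, J) = (R + J) - 17 = (J + R) - 17 = -17 + J + R)
9085 + B(-212, x + w) = 9085 + (-17 + (1/136 - 2) - 212) = 9085 + (-17 - 271/136 - 212) = 9085 - 31415/136 = 1204145/136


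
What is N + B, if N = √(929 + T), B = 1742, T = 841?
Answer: 1742 + √1770 ≈ 1784.1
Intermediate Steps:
N = √1770 (N = √(929 + 841) = √1770 ≈ 42.071)
N + B = √1770 + 1742 = 1742 + √1770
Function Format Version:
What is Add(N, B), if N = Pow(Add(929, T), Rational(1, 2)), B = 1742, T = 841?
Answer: Add(1742, Pow(1770, Rational(1, 2))) ≈ 1784.1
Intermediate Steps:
N = Pow(1770, Rational(1, 2)) (N = Pow(Add(929, 841), Rational(1, 2)) = Pow(1770, Rational(1, 2)) ≈ 42.071)
Add(N, B) = Add(Pow(1770, Rational(1, 2)), 1742) = Add(1742, Pow(1770, Rational(1, 2)))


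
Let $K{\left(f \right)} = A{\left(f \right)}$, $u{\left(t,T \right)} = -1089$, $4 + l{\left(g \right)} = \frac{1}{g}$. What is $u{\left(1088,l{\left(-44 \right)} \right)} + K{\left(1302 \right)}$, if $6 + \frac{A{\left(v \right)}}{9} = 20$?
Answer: $-963$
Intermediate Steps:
$l{\left(g \right)} = -4 + \frac{1}{g}$
$A{\left(v \right)} = 126$ ($A{\left(v \right)} = -54 + 9 \cdot 20 = -54 + 180 = 126$)
$K{\left(f \right)} = 126$
$u{\left(1088,l{\left(-44 \right)} \right)} + K{\left(1302 \right)} = -1089 + 126 = -963$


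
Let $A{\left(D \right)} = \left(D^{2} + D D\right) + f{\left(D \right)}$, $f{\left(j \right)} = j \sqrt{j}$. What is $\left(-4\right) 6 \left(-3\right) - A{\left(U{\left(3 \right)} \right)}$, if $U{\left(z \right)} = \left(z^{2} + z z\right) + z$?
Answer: $-810 - 21 \sqrt{21} \approx -906.23$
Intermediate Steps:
$U{\left(z \right)} = z + 2 z^{2}$ ($U{\left(z \right)} = \left(z^{2} + z^{2}\right) + z = 2 z^{2} + z = z + 2 z^{2}$)
$f{\left(j \right)} = j^{\frac{3}{2}}$
$A{\left(D \right)} = D^{\frac{3}{2}} + 2 D^{2}$ ($A{\left(D \right)} = \left(D^{2} + D D\right) + D^{\frac{3}{2}} = \left(D^{2} + D^{2}\right) + D^{\frac{3}{2}} = 2 D^{2} + D^{\frac{3}{2}} = D^{\frac{3}{2}} + 2 D^{2}$)
$\left(-4\right) 6 \left(-3\right) - A{\left(U{\left(3 \right)} \right)} = \left(-4\right) 6 \left(-3\right) - \left(\left(3 \left(1 + 2 \cdot 3\right)\right)^{\frac{3}{2}} + 2 \left(3 \left(1 + 2 \cdot 3\right)\right)^{2}\right) = \left(-24\right) \left(-3\right) - \left(\left(3 \left(1 + 6\right)\right)^{\frac{3}{2}} + 2 \left(3 \left(1 + 6\right)\right)^{2}\right) = 72 - \left(\left(3 \cdot 7\right)^{\frac{3}{2}} + 2 \left(3 \cdot 7\right)^{2}\right) = 72 - \left(21^{\frac{3}{2}} + 2 \cdot 21^{2}\right) = 72 - \left(21 \sqrt{21} + 2 \cdot 441\right) = 72 - \left(21 \sqrt{21} + 882\right) = 72 - \left(882 + 21 \sqrt{21}\right) = -810 - 21 \sqrt{21}$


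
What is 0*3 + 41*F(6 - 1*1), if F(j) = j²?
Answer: 1025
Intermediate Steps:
0*3 + 41*F(6 - 1*1) = 0*3 + 41*(6 - 1*1)² = 0 + 41*(6 - 1)² = 0 + 41*5² = 0 + 41*25 = 0 + 1025 = 1025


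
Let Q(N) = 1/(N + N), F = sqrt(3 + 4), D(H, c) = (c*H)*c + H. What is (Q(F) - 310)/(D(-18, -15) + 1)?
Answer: 310/4067 - sqrt(7)/56938 ≈ 0.076177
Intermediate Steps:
D(H, c) = H + H*c**2 (D(H, c) = (H*c)*c + H = H*c**2 + H = H + H*c**2)
F = sqrt(7) ≈ 2.6458
Q(N) = 1/(2*N)
(Q(F) - 310)/(D(-18, -15) + 1) = (1/(2*(sqrt(7))) - 310)/(-18*(1 + (-15)**2) + 1) = ((sqrt(7)/7)/2 - 310)/(-18*(1 + 225) + 1) = (sqrt(7)/14 - 310)/(-18*226 + 1) = (-310 + sqrt(7)/14)/(-4068 + 1) = (-310 + sqrt(7)/14)/(-4067) = (-310 + sqrt(7)/14)*(-1/4067) = 310/4067 - sqrt(7)/56938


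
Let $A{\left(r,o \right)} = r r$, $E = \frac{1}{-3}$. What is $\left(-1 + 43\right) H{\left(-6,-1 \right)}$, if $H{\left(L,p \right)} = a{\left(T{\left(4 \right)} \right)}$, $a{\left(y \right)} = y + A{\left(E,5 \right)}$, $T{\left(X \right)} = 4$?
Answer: $\frac{518}{3} \approx 172.67$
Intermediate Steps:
$E = - \frac{1}{3} \approx -0.33333$
$A{\left(r,o \right)} = r^{2}$
$a{\left(y \right)} = \frac{1}{9} + y$ ($a{\left(y \right)} = y + \left(- \frac{1}{3}\right)^{2} = y + \frac{1}{9} = \frac{1}{9} + y$)
$H{\left(L,p \right)} = \frac{37}{9}$ ($H{\left(L,p \right)} = \frac{1}{9} + 4 = \frac{37}{9}$)
$\left(-1 + 43\right) H{\left(-6,-1 \right)} = \left(-1 + 43\right) \frac{37}{9} = 42 \cdot \frac{37}{9} = \frac{518}{3}$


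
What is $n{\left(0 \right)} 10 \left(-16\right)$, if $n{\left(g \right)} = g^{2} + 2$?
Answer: $-320$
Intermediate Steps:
$n{\left(g \right)} = 2 + g^{2}$
$n{\left(0 \right)} 10 \left(-16\right) = \left(2 + 0^{2}\right) 10 \left(-16\right) = \left(2 + 0\right) 10 \left(-16\right) = 2 \cdot 10 \left(-16\right) = 20 \left(-16\right) = -320$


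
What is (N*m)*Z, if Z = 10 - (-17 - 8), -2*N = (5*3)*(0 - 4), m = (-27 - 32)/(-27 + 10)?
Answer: 61950/17 ≈ 3644.1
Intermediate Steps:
m = 59/17 (m = -59/(-17) = -59*(-1/17) = 59/17 ≈ 3.4706)
N = 30 (N = -5*3*(0 - 4)/2 = -15*(-4)/2 = -1/2*(-60) = 30)
Z = 35 (Z = 10 - 1*(-25) = 10 + 25 = 35)
(N*m)*Z = (30*(59/17))*35 = (1770/17)*35 = 61950/17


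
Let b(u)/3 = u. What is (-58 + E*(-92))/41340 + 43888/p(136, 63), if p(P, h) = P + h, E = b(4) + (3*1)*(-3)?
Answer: 907131727/4113330 ≈ 220.53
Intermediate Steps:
b(u) = 3*u
E = 3 (E = 3*4 + (3*1)*(-3) = 12 + 3*(-3) = 12 - 9 = 3)
(-58 + E*(-92))/41340 + 43888/p(136, 63) = (-58 + 3*(-92))/41340 + 43888/(136 + 63) = (-58 - 276)*(1/41340) + 43888/199 = -334*1/41340 + 43888*(1/199) = -167/20670 + 43888/199 = 907131727/4113330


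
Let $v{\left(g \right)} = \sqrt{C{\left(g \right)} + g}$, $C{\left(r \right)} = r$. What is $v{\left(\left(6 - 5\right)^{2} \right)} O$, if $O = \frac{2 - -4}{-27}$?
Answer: $- \frac{2 \sqrt{2}}{9} \approx -0.31427$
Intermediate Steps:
$O = - \frac{2}{9}$ ($O = \left(2 + 4\right) \left(- \frac{1}{27}\right) = 6 \left(- \frac{1}{27}\right) = - \frac{2}{9} \approx -0.22222$)
$v{\left(g \right)} = \sqrt{2} \sqrt{g}$ ($v{\left(g \right)} = \sqrt{g + g} = \sqrt{2 g} = \sqrt{2} \sqrt{g}$)
$v{\left(\left(6 - 5\right)^{2} \right)} O = \sqrt{2} \sqrt{\left(6 - 5\right)^{2}} \left(- \frac{2}{9}\right) = \sqrt{2} \sqrt{1^{2}} \left(- \frac{2}{9}\right) = \sqrt{2} \sqrt{1} \left(- \frac{2}{9}\right) = \sqrt{2} \cdot 1 \left(- \frac{2}{9}\right) = \sqrt{2} \left(- \frac{2}{9}\right) = - \frac{2 \sqrt{2}}{9}$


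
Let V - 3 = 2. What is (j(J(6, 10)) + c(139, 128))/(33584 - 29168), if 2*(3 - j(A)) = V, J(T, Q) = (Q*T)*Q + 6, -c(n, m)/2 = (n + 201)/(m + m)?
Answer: -1/2048 ≈ -0.00048828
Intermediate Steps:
V = 5 (V = 3 + 2 = 5)
c(n, m) = -(201 + n)/m (c(n, m) = -2*(n + 201)/(m + m) = -2*(201 + n)/(2*m) = -2*(201 + n)*1/(2*m) = -(201 + n)/m)
J(T, Q) = 6 + T*Q² (J(T, Q) = T*Q² + 6 = 6 + T*Q²)
j(A) = ½ (j(A) = 3 - ½*5 = 3 - 5/2 = ½)
(j(J(6, 10)) + c(139, 128))/(33584 - 29168) = (½ + (-201 - 1*139)/128)/(33584 - 29168) = (½ + (-201 - 139)/128)/4416 = (½ + (1/128)*(-340))*(1/4416) = (½ - 85/32)*(1/4416) = -69/32*1/4416 = -1/2048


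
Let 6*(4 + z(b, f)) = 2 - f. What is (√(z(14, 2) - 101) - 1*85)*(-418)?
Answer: 35530 - 418*I*√105 ≈ 35530.0 - 4283.2*I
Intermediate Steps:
z(b, f) = -11/3 - f/6 (z(b, f) = -4 + (2 - f)/6 = -4 + (⅓ - f/6) = -11/3 - f/6)
(√(z(14, 2) - 101) - 1*85)*(-418) = (√((-11/3 - ⅙*2) - 101) - 1*85)*(-418) = (√((-11/3 - ⅓) - 101) - 85)*(-418) = (√(-4 - 101) - 85)*(-418) = (√(-105) - 85)*(-418) = (I*√105 - 85)*(-418) = (-85 + I*√105)*(-418) = 35530 - 418*I*√105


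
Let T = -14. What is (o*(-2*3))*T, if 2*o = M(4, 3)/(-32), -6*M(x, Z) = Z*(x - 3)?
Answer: 21/32 ≈ 0.65625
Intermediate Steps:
M(x, Z) = -Z*(-3 + x)/6 (M(x, Z) = -Z*(x - 3)/6 = -Z*(-3 + x)/6)
o = 1/128 (o = (((⅙)*3*(3 - 1*4))/(-32))/2 = (((⅙)*3*(3 - 4))*(-1/32))/2 = (((⅙)*3*(-1))*(-1/32))/2 = (-½*(-1/32))/2 = (½)*(1/64) = 1/128 ≈ 0.0078125)
(o*(-2*3))*T = ((-2*3)/128)*(-14) = ((1/128)*(-6))*(-14) = -3/64*(-14) = 21/32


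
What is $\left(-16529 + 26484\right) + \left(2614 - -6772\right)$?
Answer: $19341$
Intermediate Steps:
$\left(-16529 + 26484\right) + \left(2614 - -6772\right) = 9955 + \left(2614 + 6772\right) = 9955 + 9386 = 19341$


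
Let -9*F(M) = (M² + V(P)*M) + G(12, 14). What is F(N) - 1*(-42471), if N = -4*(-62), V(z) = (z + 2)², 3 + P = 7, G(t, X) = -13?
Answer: 103940/3 ≈ 34647.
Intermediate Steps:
P = 4 (P = -3 + 7 = 4)
V(z) = (2 + z)²
N = 248
F(M) = 13/9 - 4*M - M²/9 (F(M) = -((M² + (2 + 4)²*M) - 13)/9 = -((M² + 6²*M) - 13)/9 = -((M² + 36*M) - 13)/9 = -(-13 + M² + 36*M)/9 = 13/9 - 4*M - M²/9)
F(N) - 1*(-42471) = (13/9 - 4*248 - ⅑*248²) - 1*(-42471) = (13/9 - 992 - ⅑*61504) + 42471 = (13/9 - 992 - 61504/9) + 42471 = -23473/3 + 42471 = 103940/3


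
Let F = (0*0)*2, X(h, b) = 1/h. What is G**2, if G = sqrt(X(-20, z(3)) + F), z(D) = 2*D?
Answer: -1/20 ≈ -0.050000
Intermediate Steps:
F = 0 (F = 0*2 = 0)
G = I*sqrt(5)/10 (G = sqrt(1/(-20) + 0) = sqrt(-1/20 + 0) = sqrt(-1/20) = I*sqrt(5)/10 ≈ 0.22361*I)
G**2 = (I*sqrt(5)/10)**2 = -1/20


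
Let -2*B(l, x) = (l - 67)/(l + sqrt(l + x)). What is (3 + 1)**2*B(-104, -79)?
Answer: -142272/10999 - 1368*I*sqrt(183)/10999 ≈ -12.935 - 1.6825*I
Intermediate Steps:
B(l, x) = -(-67 + l)/(2*(l + sqrt(l + x))) (B(l, x) = -(l - 67)/(2*(l + sqrt(l + x))) = -(-67 + l)/(2*(l + sqrt(l + x))))
(3 + 1)**2*B(-104, -79) = (3 + 1)**2*((67 - 1*(-104))/(2*(-104 + sqrt(-104 - 79)))) = 4**2*((67 + 104)/(2*(-104 + sqrt(-183)))) = 16*((1/2)*171/(-104 + I*sqrt(183))) = 16*(171/(2*(-104 + I*sqrt(183)))) = 1368/(-104 + I*sqrt(183))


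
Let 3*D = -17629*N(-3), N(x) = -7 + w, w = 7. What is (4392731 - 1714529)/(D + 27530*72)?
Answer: 148789/110120 ≈ 1.3512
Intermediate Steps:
N(x) = 0 (N(x) = -7 + 7 = 0)
D = 0 (D = (-17629*0)/3 = (⅓)*0 = 0)
(4392731 - 1714529)/(D + 27530*72) = (4392731 - 1714529)/(0 + 27530*72) = 2678202/(0 + 1982160) = 2678202/1982160 = 2678202*(1/1982160) = 148789/110120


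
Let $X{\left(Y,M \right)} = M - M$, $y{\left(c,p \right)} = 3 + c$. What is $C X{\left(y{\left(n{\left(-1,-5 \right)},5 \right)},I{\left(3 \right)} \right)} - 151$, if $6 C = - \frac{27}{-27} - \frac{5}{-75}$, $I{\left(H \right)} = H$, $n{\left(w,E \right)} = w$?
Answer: $-151$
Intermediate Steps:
$X{\left(Y,M \right)} = 0$
$C = \frac{8}{45}$ ($C = \frac{- \frac{27}{-27} - \frac{5}{-75}}{6} = \frac{\left(-27\right) \left(- \frac{1}{27}\right) - - \frac{1}{15}}{6} = \frac{1 + \frac{1}{15}}{6} = \frac{1}{6} \cdot \frac{16}{15} = \frac{8}{45} \approx 0.17778$)
$C X{\left(y{\left(n{\left(-1,-5 \right)},5 \right)},I{\left(3 \right)} \right)} - 151 = \frac{8}{45} \cdot 0 - 151 = 0 - 151 = -151$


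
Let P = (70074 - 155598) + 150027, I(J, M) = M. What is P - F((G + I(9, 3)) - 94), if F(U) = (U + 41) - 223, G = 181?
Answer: 64595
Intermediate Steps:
F(U) = -182 + U (F(U) = (41 + U) - 223 = -182 + U)
P = 64503 (P = -85524 + 150027 = 64503)
P - F((G + I(9, 3)) - 94) = 64503 - (-182 + ((181 + 3) - 94)) = 64503 - (-182 + (184 - 94)) = 64503 - (-182 + 90) = 64503 - 1*(-92) = 64503 + 92 = 64595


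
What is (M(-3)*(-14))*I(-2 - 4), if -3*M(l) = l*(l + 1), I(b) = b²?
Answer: 1008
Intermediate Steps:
M(l) = -l*(1 + l)/3 (M(l) = -l*(l + 1)/3 = -l*(1 + l)/3)
(M(-3)*(-14))*I(-2 - 4) = (-⅓*(-3)*(1 - 3)*(-14))*(-2 - 4)² = (-⅓*(-3)*(-2)*(-14))*(-6)² = -2*(-14)*36 = 28*36 = 1008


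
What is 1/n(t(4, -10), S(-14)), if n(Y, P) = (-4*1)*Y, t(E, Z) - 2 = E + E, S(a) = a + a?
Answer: -1/40 ≈ -0.025000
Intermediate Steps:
S(a) = 2*a
t(E, Z) = 2 + 2*E (t(E, Z) = 2 + (E + E) = 2 + 2*E)
n(Y, P) = -4*Y
1/n(t(4, -10), S(-14)) = 1/(-4*(2 + 2*4)) = 1/(-4*(2 + 8)) = 1/(-4*10) = 1/(-40) = -1/40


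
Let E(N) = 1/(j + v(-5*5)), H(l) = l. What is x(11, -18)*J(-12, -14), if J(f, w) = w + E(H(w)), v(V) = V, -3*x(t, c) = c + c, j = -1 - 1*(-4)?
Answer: -1854/11 ≈ -168.55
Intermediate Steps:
j = 3 (j = -1 + 4 = 3)
x(t, c) = -2*c/3 (x(t, c) = -(c + c)/3 = -2*c/3)
E(N) = -1/22 (E(N) = 1/(3 - 5*5) = 1/(3 - 25) = 1/(-22) = -1/22)
J(f, w) = -1/22 + w (J(f, w) = w - 1/22 = -1/22 + w)
x(11, -18)*J(-12, -14) = (-⅔*(-18))*(-1/22 - 14) = 12*(-309/22) = -1854/11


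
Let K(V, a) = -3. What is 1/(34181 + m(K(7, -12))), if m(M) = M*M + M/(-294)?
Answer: 98/3350621 ≈ 2.9248e-5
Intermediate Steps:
m(M) = M**2 - M/294 (m(M) = M**2 + M*(-1/294) = M**2 - M/294)
1/(34181 + m(K(7, -12))) = 1/(34181 - 3*(-1/294 - 3)) = 1/(34181 - 3*(-883/294)) = 1/(34181 + 883/98) = 1/(3350621/98) = 98/3350621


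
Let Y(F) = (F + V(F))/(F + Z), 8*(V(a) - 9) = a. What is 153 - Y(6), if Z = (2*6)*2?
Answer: 6099/40 ≈ 152.48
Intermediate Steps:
Z = 24 (Z = 12*2 = 24)
V(a) = 9 + a/8
Y(F) = (9 + 9*F/8)/(24 + F) (Y(F) = (F + (9 + F/8))/(F + 24) = (9 + 9*F/8)/(24 + F))
153 - Y(6) = 153 - 9*(8 + 6)/(8*(24 + 6)) = 153 - 9*14/(8*30) = 153 - 1*21/40 = 153 - 21/40 = 6099/40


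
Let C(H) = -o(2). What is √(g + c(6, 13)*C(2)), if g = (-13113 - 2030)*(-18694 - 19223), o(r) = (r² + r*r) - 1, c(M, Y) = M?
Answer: √574177089 ≈ 23962.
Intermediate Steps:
o(r) = -1 + 2*r² (o(r) = (r² + r²) - 1 = 2*r² - 1 = -1 + 2*r²)
g = 574177131 (g = -15143*(-37917) = 574177131)
C(H) = -7 (C(H) = -(-1 + 2*2²) = -(-1 + 2*4) = -(-1 + 8) = -1*7 = -7)
√(g + c(6, 13)*C(2)) = √(574177131 + 6*(-7)) = √(574177131 - 42) = √574177089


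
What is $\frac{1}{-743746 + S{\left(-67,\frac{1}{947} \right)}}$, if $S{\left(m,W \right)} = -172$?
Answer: $- \frac{1}{743918} \approx -1.3442 \cdot 10^{-6}$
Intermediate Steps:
$\frac{1}{-743746 + S{\left(-67,\frac{1}{947} \right)}} = \frac{1}{-743746 - 172} = \frac{1}{-743918} = - \frac{1}{743918}$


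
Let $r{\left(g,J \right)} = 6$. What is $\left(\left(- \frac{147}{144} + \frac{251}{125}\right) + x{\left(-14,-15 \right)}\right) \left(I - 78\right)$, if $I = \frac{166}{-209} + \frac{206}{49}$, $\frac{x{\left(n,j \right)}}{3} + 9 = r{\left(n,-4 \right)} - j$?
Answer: $- \frac{28253682899}{10241000} \approx -2758.9$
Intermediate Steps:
$x{\left(n,j \right)} = -9 - 3 j$ ($x{\left(n,j \right)} = -27 + 3 \left(6 - j\right) = -27 - \left(-18 + 3 j\right) = -9 - 3 j$)
$I = \frac{34920}{10241}$ ($I = 166 \left(- \frac{1}{209}\right) + 206 \cdot \frac{1}{49} = - \frac{166}{209} + \frac{206}{49} = \frac{34920}{10241} \approx 3.4098$)
$\left(\left(- \frac{147}{144} + \frac{251}{125}\right) + x{\left(-14,-15 \right)}\right) \left(I - 78\right) = \left(\left(- \frac{147}{144} + \frac{251}{125}\right) - -36\right) \left(\frac{34920}{10241} - 78\right) = \left(\left(\left(-147\right) \frac{1}{144} + 251 \cdot \frac{1}{125}\right) + \left(-9 + 45\right)\right) \left(- \frac{763878}{10241}\right) = \left(\left(- \frac{49}{48} + \frac{251}{125}\right) + 36\right) \left(- \frac{763878}{10241}\right) = \left(\frac{5923}{6000} + 36\right) \left(- \frac{763878}{10241}\right) = \frac{221923}{6000} \left(- \frac{763878}{10241}\right) = - \frac{28253682899}{10241000}$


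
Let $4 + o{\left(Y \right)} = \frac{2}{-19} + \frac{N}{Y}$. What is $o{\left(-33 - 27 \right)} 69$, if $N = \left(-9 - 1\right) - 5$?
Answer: $- \frac{20217}{76} \approx -266.01$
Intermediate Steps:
$N = -15$ ($N = -10 - 5 = -15$)
$o{\left(Y \right)} = - \frac{78}{19} - \frac{15}{Y}$ ($o{\left(Y \right)} = -4 + \left(\frac{2}{-19} - \frac{15}{Y}\right) = -4 + \left(2 \left(- \frac{1}{19}\right) - \frac{15}{Y}\right) = -4 - \left(\frac{2}{19} + \frac{15}{Y}\right) = - \frac{78}{19} - \frac{15}{Y}$)
$o{\left(-33 - 27 \right)} 69 = \left(- \frac{78}{19} - \frac{15}{-33 - 27}\right) 69 = \left(- \frac{78}{19} - \frac{15}{-60}\right) 69 = \left(- \frac{78}{19} - - \frac{1}{4}\right) 69 = \left(- \frac{78}{19} + \frac{1}{4}\right) 69 = \left(- \frac{293}{76}\right) 69 = - \frac{20217}{76}$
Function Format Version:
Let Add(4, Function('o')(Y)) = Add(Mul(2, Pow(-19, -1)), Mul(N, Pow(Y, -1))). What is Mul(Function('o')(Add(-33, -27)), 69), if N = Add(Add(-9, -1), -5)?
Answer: Rational(-20217, 76) ≈ -266.01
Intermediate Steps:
N = -15 (N = Add(-10, -5) = -15)
Function('o')(Y) = Add(Rational(-78, 19), Mul(-15, Pow(Y, -1))) (Function('o')(Y) = Add(-4, Add(Mul(2, Pow(-19, -1)), Mul(-15, Pow(Y, -1)))) = Add(-4, Add(Mul(2, Rational(-1, 19)), Mul(-15, Pow(Y, -1)))) = Add(-4, Add(Rational(-2, 19), Mul(-15, Pow(Y, -1)))) = Add(Rational(-78, 19), Mul(-15, Pow(Y, -1))))
Mul(Function('o')(Add(-33, -27)), 69) = Mul(Add(Rational(-78, 19), Mul(-15, Pow(Add(-33, -27), -1))), 69) = Mul(Add(Rational(-78, 19), Mul(-15, Pow(-60, -1))), 69) = Mul(Add(Rational(-78, 19), Mul(-15, Rational(-1, 60))), 69) = Mul(Add(Rational(-78, 19), Rational(1, 4)), 69) = Mul(Rational(-293, 76), 69) = Rational(-20217, 76)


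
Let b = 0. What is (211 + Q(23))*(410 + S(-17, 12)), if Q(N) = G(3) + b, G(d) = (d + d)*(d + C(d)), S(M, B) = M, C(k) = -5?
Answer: 78207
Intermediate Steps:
G(d) = 2*d*(-5 + d) (G(d) = (d + d)*(d - 5) = (2*d)*(-5 + d) = 2*d*(-5 + d))
Q(N) = -12 (Q(N) = 2*3*(-5 + 3) + 0 = 2*3*(-2) + 0 = -12 + 0 = -12)
(211 + Q(23))*(410 + S(-17, 12)) = (211 - 12)*(410 - 17) = 199*393 = 78207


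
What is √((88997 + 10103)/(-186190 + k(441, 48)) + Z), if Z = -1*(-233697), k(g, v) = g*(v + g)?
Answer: √202812813438557/29459 ≈ 483.43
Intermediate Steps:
k(g, v) = g*(g + v)
Z = 233697
√((88997 + 10103)/(-186190 + k(441, 48)) + Z) = √((88997 + 10103)/(-186190 + 441*(441 + 48)) + 233697) = √(99100/(-186190 + 441*489) + 233697) = √(99100/(-186190 + 215649) + 233697) = √(99100/29459 + 233697) = √(6884579023/29459) = √202812813438557/29459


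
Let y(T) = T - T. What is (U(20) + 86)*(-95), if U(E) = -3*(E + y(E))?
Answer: -2470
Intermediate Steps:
y(T) = 0
U(E) = -3*E (U(E) = -3*(E + 0) = -3*E)
(U(20) + 86)*(-95) = (-3*20 + 86)*(-95) = (-60 + 86)*(-95) = 26*(-95) = -2470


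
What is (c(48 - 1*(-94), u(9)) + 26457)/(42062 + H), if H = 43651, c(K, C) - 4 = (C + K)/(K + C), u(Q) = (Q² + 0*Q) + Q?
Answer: 26462/85713 ≈ 0.30873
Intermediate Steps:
u(Q) = Q + Q² (u(Q) = (Q² + 0) + Q = Q² + Q = Q + Q²)
c(K, C) = 5 (c(K, C) = 4 + (C + K)/(K + C) = 4 + (C + K)/(C + K) = 4 + 1 = 5)
(c(48 - 1*(-94), u(9)) + 26457)/(42062 + H) = (5 + 26457)/(42062 + 43651) = 26462/85713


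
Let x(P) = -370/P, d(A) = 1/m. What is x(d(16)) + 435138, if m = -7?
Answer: 437728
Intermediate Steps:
d(A) = -⅐ (d(A) = 1/(-7) = -⅐)
x(d(16)) + 435138 = -370/(-⅐) + 435138 = -370*(-7) + 435138 = 2590 + 435138 = 437728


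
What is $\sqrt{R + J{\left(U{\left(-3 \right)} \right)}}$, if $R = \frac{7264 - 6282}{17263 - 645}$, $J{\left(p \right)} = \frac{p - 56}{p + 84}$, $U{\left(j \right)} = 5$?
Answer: $\frac{2 i \sqrt{70263687515}}{739501} \approx 0.7169 i$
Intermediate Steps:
$J{\left(p \right)} = \frac{-56 + p}{84 + p}$
$R = \frac{491}{8309}$ ($R = \frac{982}{16618} = 982 \cdot \frac{1}{16618} = \frac{491}{8309} \approx 0.059093$)
$\sqrt{R + J{\left(U{\left(-3 \right)} \right)}} = \sqrt{\frac{491}{8309} + \frac{-56 + 5}{84 + 5}} = \sqrt{\frac{491}{8309} + \frac{1}{89} \left(-51\right)} = \sqrt{\frac{491}{8309} - \frac{51}{89}} = \sqrt{- \frac{380060}{739501}} = \frac{2 i \sqrt{70263687515}}{739501}$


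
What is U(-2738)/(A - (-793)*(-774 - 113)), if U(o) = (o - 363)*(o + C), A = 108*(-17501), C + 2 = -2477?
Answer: -16177917/2593499 ≈ -6.2379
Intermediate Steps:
C = -2479 (C = -2 - 2477 = -2479)
A = -1890108
U(o) = (-2479 + o)*(-363 + o) (U(o) = (o - 363)*(o - 2479) = (-363 + o)*(-2479 + o) = (-2479 + o)*(-363 + o))
U(-2738)/(A - (-793)*(-774 - 113)) = (899877 + (-2738)**2 - 2842*(-2738))/(-1890108 - (-793)*(-774 - 113)) = (899877 + 7496644 + 7781396)/(-1890108 - (-793)*(-887)) = 16177917/(-1890108 - 1*703391) = 16177917/(-1890108 - 703391) = 16177917/(-2593499) = 16177917*(-1/2593499) = -16177917/2593499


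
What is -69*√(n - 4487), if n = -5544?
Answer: -69*I*√10031 ≈ -6910.7*I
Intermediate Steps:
-69*√(n - 4487) = -69*√(-5544 - 4487) = -69*I*√10031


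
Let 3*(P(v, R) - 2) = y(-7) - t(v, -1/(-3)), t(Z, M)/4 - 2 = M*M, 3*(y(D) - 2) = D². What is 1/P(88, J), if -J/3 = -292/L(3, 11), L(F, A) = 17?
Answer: 27/143 ≈ 0.18881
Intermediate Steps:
y(D) = 2 + D²/3
J = 876/17 (J = -(-876)/17 = -3*(-292/17) = 876/17 ≈ 51.529)
t(Z, M) = 8 + 4*M² (t(Z, M) = 8 + 4*(M*M) = 8 + 4*M²)
P(v, R) = 143/27 (P(v, R) = 2 + ((2 + (⅓)*(-7)²) - (8 + 4*(-1/(-3))²))/3 = 2 + ((2 + (⅓)*49) - (8 + 4*(-1*(-⅓))²))/3 = 2 + ((2 + 49/3) - (8 + 4*(⅓)²))/3 = 2 + (55/3 - (8 + 4*(⅑)))/3 = 2 + (55/3 - (8 + 4/9))/3 = 2 + (55/3 - 1*76/9)/3 = 2 + (55/3 - 76/9)/3 = 2 + (⅓)*(89/9) = 2 + 89/27 = 143/27)
1/P(88, J) = 1/(143/27) = 27/143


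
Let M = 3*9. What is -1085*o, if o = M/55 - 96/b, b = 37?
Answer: 928977/407 ≈ 2282.5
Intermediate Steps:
M = 27
o = -4281/2035 (o = 27/55 - 96/37 = -4281/2035 ≈ -2.1037)
-1085*o = -1085*(-4281/2035) = 928977/407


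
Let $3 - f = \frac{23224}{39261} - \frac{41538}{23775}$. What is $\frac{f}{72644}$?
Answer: $\frac{1292987881}{22602702965700} \approx 5.7205 \cdot 10^{-5}$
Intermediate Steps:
$f = \frac{1292987881}{311143425}$ ($f = 3 - \left(\frac{23224}{39261} - \frac{41538}{23775}\right) = 3 - \left(23224 \cdot \frac{1}{39261} - \frac{13846}{7925}\right) = 3 - \left(\frac{23224}{39261} - \frac{13846}{7925}\right) = 3 - - \frac{359557606}{311143425} = 3 + \frac{359557606}{311143425} = \frac{1292987881}{311143425} \approx 4.1556$)
$\frac{f}{72644} = \frac{1292987881}{311143425 \cdot 72644} = \frac{1292987881}{311143425} \cdot \frac{1}{72644} = \frac{1292987881}{22602702965700}$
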